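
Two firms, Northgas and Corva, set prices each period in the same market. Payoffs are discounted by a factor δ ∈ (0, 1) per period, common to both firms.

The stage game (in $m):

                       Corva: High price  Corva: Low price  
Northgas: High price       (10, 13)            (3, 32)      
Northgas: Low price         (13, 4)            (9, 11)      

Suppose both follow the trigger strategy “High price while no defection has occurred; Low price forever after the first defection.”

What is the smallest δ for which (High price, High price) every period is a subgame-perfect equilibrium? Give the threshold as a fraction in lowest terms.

Northgas: cooperation gives 10 each period; deviation gives 13 once then 9 forever.
  10/(1−δ) ≥ 13 + 9δ/(1−δ) ⇒ δ ≥ 3/4.
Corva: cooperation gives 13 each period; deviation gives 32 once then 11 forever.
  δ ≥ 19/21.
Both must hold, so the binding constraint is Corva's: δ ≥ 19/21.

19/21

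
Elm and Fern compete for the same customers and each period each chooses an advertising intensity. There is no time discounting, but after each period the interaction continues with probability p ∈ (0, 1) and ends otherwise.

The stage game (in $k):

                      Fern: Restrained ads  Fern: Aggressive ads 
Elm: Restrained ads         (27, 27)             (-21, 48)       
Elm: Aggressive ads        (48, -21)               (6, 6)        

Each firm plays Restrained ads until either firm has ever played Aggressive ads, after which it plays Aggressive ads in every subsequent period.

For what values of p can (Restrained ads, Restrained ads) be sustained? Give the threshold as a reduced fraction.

Expected cooperation value is 27 + p·27 + p²·27 + … = 27/(1−p); deviation gives 48 + p·6/(1−p).
27 ≥ 48(1−p) + 6p ⇒ 42p ≥ 21 ⇒ p ≥ 21/42 = 1/2.

1/2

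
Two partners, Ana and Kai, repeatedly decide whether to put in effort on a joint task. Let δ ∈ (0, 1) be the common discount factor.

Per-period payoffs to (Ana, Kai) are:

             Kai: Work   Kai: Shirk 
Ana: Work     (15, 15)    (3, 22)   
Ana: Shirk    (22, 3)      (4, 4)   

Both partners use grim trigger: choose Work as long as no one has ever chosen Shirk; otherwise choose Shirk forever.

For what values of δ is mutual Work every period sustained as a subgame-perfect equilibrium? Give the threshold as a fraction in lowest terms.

Cooperation forever yields 15 each period: 15/(1−δ).
Deviating yields 22 once, then 4 forever: 22 + 4δ/(1−δ).
No profitable deviation requires 15/(1−δ) ≥ 22 + 4δ/(1−δ).
Multiplying by (1−δ): 15 ≥ 22(1−δ) + 4δ = 22 − 18δ.
So 18δ ≥ 7, i.e. δ ≥ 7/18.

7/18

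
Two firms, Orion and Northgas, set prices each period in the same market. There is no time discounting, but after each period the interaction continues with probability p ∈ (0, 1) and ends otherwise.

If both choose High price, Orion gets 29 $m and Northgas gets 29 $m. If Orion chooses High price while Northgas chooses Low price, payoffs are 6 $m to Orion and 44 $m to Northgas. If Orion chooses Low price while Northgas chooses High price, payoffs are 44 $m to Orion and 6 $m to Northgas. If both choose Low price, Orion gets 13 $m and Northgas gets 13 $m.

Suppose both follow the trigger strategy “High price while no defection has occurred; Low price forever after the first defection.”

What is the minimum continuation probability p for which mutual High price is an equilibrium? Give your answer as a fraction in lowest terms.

15/31

With no time discounting, the continuation probability p plays the role of the discount factor.
Grim-trigger IC: 29/(1−p) ≥ 44 + 13p/(1−p) ⇒ p ≥ (44−29)/(44−13) = 15/31.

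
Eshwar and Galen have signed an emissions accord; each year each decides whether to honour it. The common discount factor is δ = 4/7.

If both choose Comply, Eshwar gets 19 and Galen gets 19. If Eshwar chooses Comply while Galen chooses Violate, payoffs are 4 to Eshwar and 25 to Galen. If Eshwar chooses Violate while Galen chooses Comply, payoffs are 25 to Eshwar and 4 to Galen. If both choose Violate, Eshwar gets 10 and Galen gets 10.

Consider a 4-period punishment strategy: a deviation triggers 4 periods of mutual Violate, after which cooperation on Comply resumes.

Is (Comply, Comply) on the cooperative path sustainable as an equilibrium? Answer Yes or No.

Yes

A one-shot deviation gives 25 now, then 10 for 4 periods, then back to 19.
Gain from deviating: (25−19) today; loss: (19−10) in each of the next 4 periods.
No-deviation condition: (19−10)(δ+…+δ^4) ≥ 25−19, i.e. δ+…+δ^4 ≥ 2/3.
At δ = 4/7: δ+…+δ^4 = 1.1912 ≥ 0.6667.
So cooperation is sustainable.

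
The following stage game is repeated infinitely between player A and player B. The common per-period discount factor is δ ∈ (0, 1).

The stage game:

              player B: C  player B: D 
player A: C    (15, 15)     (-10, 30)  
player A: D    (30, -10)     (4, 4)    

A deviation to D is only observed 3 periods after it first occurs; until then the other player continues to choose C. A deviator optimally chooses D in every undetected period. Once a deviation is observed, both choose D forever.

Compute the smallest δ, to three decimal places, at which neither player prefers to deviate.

Deviating for the 3 undetected periods gains 30−15 = 15 per period over cooperation, then loses 15−4 = 11 per period forever once punishment starts.
Gain: 15(1 + δ + … + δ^2); loss: 11·δ^3/(1−δ).
No profitable deviation ⇔ 15(1−δ^3) ≤ 11·δ^3, i.e. δ^3 ≥ 15/(15+11) = 15/26.
Hence δ ≥ (15/26)^(1/3) ≈ 0.832.

0.832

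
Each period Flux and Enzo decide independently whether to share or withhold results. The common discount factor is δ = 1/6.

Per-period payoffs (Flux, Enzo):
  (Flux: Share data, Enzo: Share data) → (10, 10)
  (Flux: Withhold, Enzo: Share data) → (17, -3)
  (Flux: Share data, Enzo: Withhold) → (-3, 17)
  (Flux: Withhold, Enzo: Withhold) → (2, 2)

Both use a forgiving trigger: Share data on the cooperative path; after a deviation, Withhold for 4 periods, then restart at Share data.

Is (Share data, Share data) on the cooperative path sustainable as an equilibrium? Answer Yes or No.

Comparing payoff streams over the 5 periods until play realigns: cooperate → 10(1+δ+…+δ^4); deviate → 17 + 2(δ+…+δ^4).
Cooperation is sustained iff (10−2)(δ+…+δ^4) ≥ 17−10.
δ+…+δ^4 = 1/6·(1−(1/6)^4)/(1−1/6) = 0.1998, and (17−10)/(10−2) = 0.8750.
0.1998 < 0.8750, so cooperation is not sustainable.

No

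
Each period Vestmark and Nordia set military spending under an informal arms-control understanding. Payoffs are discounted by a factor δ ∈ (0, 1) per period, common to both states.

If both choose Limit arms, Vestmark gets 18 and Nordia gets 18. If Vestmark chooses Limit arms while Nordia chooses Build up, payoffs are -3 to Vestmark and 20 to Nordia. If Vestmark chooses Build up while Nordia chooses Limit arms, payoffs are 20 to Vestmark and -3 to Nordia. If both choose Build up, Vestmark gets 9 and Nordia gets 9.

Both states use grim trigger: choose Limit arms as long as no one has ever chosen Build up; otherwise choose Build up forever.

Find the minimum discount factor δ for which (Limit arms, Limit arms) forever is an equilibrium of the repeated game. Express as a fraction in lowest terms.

2/11

18/(1−δ) ≥ 20 + 9δ/(1−δ)
18 ≥ 20 − 11δ
δ ≥ 2/11.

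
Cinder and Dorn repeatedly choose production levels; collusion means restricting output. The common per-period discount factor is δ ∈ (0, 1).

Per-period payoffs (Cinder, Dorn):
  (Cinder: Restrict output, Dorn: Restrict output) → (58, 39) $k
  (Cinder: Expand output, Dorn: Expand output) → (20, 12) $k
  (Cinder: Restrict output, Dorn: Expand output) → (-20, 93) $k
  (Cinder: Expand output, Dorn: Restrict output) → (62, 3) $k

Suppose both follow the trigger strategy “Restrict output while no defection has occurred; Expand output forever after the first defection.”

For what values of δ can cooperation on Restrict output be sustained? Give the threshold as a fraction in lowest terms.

Cinder: cooperation gives 58 each period; deviation gives 62 once then 20 forever.
  58/(1−δ) ≥ 62 + 20δ/(1−δ) ⇒ δ ≥ 4/42 = 2/21.
Dorn: cooperation gives 39 each period; deviation gives 93 once then 12 forever.
  δ ≥ 54/81 = 2/3.
Both must hold, so the binding constraint is Dorn's: δ ≥ 2/3.

2/3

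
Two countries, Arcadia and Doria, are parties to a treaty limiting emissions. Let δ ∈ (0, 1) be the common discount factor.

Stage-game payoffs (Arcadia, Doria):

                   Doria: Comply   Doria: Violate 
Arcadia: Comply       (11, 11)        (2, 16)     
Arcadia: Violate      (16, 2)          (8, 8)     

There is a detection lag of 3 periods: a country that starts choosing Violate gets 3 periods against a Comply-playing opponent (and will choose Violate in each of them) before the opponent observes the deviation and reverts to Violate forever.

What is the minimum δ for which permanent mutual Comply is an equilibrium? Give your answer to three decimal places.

A deviator earns 16 for 3 periods, then 8 forever; cooperating earns 11 forever. Multiplying the IC by (1−δ):
11 ≥ 16(1−δ^3) + 8δ^3, so 8·δ^3 ≥ 5 and δ^3 ≥ 5/8.
δ ≥ (5/8)^(1/3) ≈ 0.855.

0.855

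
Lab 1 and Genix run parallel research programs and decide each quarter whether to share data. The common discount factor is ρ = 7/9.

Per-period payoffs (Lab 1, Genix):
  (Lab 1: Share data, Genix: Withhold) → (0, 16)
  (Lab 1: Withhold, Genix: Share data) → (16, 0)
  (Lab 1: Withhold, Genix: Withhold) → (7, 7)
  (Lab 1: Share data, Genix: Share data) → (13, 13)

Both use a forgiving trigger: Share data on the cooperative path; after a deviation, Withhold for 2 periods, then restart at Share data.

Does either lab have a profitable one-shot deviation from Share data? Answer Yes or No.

No

IC: ρ+…+ρ^2 ≥ (16−13)/(13−7) = 1/2.
At ρ = 7/9: partial sum = 1.3827 ≥ 0.5000. Cooperation sustainable.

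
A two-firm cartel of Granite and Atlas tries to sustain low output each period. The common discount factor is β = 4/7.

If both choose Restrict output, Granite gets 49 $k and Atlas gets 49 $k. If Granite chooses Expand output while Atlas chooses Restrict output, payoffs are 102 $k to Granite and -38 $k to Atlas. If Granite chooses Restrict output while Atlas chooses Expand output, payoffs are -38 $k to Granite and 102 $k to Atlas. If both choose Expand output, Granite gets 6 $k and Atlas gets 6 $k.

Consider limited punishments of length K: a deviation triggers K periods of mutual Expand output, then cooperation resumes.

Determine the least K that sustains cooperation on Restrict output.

5

No profitable deviation requires (49−6)(β+…+β^K) ≥ 102−49, i.e. β+…+β^K ≥ 53/43 ≈ 1.2326.
With β = 4/7, the partial sums are K=1: 0.5714, K=2: 0.8980, K=3: 1.0845, K=4: 1.1912, K=5: 1.2521.
K = 5 is the first length at which the sum reaches 1.2326.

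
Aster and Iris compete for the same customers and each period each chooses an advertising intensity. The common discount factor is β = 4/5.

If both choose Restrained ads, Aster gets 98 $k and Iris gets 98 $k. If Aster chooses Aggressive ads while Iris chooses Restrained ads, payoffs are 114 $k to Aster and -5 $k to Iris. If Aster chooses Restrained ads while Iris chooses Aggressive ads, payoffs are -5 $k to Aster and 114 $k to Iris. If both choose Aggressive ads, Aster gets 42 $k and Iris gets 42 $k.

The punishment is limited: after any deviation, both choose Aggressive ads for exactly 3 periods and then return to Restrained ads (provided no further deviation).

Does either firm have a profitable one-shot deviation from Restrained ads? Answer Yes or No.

No

A one-shot deviation gives 114 now, then 42 for 3 periods, then back to 98.
Gain from deviating: (114−98) today; loss: (98−42) in each of the next 3 periods.
No-deviation condition: (98−42)(β+…+β^3) ≥ 114−98, i.e. β+…+β^3 ≥ 2/7.
At β = 4/5: β+…+β^3 = 1.9520 ≥ 0.2857.
So cooperation is sustainable.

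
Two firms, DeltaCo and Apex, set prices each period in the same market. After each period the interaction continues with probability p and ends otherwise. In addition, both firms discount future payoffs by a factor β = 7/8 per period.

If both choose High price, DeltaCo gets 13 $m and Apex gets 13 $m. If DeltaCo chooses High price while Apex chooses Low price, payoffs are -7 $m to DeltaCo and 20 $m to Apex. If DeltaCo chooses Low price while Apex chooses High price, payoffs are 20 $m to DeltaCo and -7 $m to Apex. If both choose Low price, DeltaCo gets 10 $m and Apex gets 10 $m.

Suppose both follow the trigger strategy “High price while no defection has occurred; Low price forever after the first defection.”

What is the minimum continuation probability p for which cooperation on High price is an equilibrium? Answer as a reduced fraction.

4/5

With continuation probability p and discount β, the effective per-period discount factor is βp.
Grim-trigger IC: βp ≥ (20−13)/(20−10) = 7/10.
So p ≥ (7/10)/(7/8) = 4/5.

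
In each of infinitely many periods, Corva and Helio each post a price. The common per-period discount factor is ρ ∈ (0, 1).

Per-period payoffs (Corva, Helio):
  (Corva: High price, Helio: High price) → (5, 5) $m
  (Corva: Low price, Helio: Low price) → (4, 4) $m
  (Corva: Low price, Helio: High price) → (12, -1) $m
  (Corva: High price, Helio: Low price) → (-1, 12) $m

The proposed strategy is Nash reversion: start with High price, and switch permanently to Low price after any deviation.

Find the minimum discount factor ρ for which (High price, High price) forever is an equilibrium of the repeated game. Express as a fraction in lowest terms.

7/8

5/(1−ρ) ≥ 12 + 4ρ/(1−ρ)
5 ≥ 12 − 8ρ
ρ ≥ 7/8.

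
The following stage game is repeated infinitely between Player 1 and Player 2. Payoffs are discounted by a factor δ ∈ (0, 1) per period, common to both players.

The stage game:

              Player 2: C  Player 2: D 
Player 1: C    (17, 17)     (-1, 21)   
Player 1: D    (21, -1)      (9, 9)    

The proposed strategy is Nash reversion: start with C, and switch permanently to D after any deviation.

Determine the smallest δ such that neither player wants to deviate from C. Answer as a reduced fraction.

Cooperation forever yields 17 each period: 17/(1−δ).
Deviating yields 21 once, then 9 forever: 21 + 9δ/(1−δ).
No profitable deviation requires 17/(1−δ) ≥ 21 + 9δ/(1−δ).
Multiplying by (1−δ): 17 ≥ 21(1−δ) + 9δ = 21 − 12δ.
So 12δ ≥ 4, i.e. δ ≥ 4/12 = 1/3.

1/3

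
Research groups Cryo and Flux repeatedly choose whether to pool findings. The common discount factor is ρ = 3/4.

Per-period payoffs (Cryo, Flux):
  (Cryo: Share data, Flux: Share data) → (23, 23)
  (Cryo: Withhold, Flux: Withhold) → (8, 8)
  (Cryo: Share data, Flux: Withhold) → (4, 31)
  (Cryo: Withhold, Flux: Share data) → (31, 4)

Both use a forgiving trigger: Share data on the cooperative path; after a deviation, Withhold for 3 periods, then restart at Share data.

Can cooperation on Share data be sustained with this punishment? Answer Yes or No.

Yes

IC: ρ+…+ρ^3 ≥ (31−23)/(23−8) = 8/15.
At ρ = 3/4: partial sum = 1.7344 ≥ 0.5333. Cooperation sustainable.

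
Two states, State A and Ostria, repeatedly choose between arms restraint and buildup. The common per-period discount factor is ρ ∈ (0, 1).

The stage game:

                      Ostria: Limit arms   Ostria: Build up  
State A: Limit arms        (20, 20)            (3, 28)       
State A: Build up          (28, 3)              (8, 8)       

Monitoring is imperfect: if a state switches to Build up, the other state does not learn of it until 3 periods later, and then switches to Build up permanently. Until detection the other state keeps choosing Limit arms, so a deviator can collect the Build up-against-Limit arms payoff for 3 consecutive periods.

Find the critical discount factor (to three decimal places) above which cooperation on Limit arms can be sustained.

Deviating for the 3 undetected periods gains 28−20 = 8 per period over cooperation, then loses 20−8 = 12 per period forever once punishment starts.
Gain: 8(1 + ρ + … + ρ^2); loss: 12·ρ^3/(1−ρ).
No profitable deviation ⇔ 8(1−ρ^3) ≤ 12·ρ^3, i.e. ρ^3 ≥ 8/(8+12) = 2/5.
Hence ρ ≥ (2/5)^(1/3) ≈ 0.737.

0.737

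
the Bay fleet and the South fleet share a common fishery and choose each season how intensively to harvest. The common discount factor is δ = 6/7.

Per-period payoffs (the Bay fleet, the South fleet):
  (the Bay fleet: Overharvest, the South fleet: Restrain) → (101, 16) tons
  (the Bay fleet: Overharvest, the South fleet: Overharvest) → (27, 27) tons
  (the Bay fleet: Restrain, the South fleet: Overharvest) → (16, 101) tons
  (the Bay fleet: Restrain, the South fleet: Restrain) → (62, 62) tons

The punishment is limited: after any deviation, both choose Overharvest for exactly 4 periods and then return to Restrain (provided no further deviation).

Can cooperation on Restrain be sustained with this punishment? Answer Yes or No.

Yes

Comparing payoff streams over the 5 periods until play realigns: cooperate → 62(1+δ+…+δ^4); deviate → 101 + 27(δ+…+δ^4).
Cooperation is sustained iff (62−27)(δ+…+δ^4) ≥ 101−62.
δ+…+δ^4 = 6/7·(1−(6/7)^4)/(1−6/7) = 2.7613, and (101−62)/(62−27) = 1.1143.
2.7613 ≥ 1.1143, so cooperation is sustainable.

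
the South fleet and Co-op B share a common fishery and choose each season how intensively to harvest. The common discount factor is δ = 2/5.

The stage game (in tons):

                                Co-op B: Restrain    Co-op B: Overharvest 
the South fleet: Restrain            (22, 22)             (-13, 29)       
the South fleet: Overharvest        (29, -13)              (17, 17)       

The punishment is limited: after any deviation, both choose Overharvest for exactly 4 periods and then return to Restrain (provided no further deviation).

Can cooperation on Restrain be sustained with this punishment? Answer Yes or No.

A one-shot deviation gives 29 now, then 17 for 4 periods, then back to 22.
Gain from deviating: (29−22) today; loss: (22−17) in each of the next 4 periods.
No-deviation condition: (22−17)(δ+…+δ^4) ≥ 29−22, i.e. δ+…+δ^4 ≥ 7/5.
At δ = 2/5: δ+…+δ^4 = 0.6496 < 1.4000.
So cooperation is not sustainable.

No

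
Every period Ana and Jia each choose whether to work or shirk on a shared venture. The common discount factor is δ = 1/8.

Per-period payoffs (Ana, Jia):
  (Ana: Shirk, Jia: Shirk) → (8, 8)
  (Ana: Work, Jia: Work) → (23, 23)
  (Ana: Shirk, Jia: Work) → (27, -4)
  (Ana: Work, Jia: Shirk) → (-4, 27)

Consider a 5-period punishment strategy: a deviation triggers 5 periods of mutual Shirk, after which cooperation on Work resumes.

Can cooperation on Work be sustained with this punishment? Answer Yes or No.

Comparing payoff streams over the 6 periods until play realigns: cooperate → 23(1+δ+…+δ^5); deviate → 27 + 8(δ+…+δ^5).
Cooperation is sustained iff (23−8)(δ+…+δ^5) ≥ 27−23.
δ+…+δ^5 = 1/8·(1−(1/8)^5)/(1−1/8) = 0.1429, and (27−23)/(23−8) = 0.2667.
0.1429 < 0.2667, so cooperation is not sustainable.

No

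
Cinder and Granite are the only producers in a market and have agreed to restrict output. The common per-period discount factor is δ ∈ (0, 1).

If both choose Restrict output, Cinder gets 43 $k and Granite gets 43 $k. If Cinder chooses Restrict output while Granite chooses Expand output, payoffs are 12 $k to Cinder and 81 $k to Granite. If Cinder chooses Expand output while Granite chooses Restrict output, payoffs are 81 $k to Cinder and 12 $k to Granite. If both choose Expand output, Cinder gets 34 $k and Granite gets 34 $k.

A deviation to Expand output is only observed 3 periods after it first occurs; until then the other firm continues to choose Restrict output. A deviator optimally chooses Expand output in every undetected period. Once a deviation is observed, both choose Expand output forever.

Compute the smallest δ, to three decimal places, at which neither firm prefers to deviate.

0.932

Deviating for the 3 undetected periods gains 81−43 = 38 per period over cooperation, then loses 43−34 = 9 per period forever once punishment starts.
Gain: 38(1 + δ + … + δ^2); loss: 9·δ^3/(1−δ).
No profitable deviation ⇔ 38(1−δ^3) ≤ 9·δ^3, i.e. δ^3 ≥ 38/(38+9) = 38/47.
Hence δ ≥ (38/47)^(1/3) ≈ 0.932.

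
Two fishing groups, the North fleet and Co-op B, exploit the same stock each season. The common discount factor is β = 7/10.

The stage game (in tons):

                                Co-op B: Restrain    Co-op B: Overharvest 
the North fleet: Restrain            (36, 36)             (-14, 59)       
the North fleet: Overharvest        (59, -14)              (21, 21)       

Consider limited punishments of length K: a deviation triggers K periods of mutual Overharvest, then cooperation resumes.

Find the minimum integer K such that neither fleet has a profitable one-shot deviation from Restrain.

No profitable deviation requires (36−21)(β+…+β^K) ≥ 59−36, i.e. β+…+β^K ≥ 23/15 ≈ 1.5333.
With β = 7/10, the partial sums are K=1: 0.7000, K=2: 1.1900, K=3: 1.5330, K=4: 1.7731.
K = 4 is the first length at which the sum reaches 1.5333.

4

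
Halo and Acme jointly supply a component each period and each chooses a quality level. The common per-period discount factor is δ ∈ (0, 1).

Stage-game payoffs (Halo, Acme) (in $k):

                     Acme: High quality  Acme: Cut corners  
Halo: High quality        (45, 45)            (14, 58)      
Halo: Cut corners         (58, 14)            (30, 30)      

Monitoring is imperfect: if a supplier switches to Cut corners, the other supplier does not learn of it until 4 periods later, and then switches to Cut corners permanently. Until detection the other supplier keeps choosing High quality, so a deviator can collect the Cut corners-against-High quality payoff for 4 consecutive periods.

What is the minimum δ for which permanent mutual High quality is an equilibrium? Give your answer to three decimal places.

0.825

Deviating for the 4 undetected periods gains 58−45 = 13 per period over cooperation, then loses 45−30 = 15 per period forever once punishment starts.
Gain: 13(1 + δ + … + δ^3); loss: 15·δ^4/(1−δ).
No profitable deviation ⇔ 13(1−δ^4) ≤ 15·δ^4, i.e. δ^4 ≥ 13/(13+15) = 13/28.
Hence δ ≥ (13/28)^(1/4) ≈ 0.825.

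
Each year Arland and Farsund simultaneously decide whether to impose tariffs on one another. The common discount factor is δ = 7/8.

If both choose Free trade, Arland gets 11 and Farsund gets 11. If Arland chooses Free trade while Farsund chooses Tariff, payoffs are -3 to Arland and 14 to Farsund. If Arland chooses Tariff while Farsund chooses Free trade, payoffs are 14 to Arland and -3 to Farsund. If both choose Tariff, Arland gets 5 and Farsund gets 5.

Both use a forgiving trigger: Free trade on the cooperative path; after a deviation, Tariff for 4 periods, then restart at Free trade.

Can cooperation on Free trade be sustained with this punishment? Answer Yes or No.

Comparing payoff streams over the 5 periods until play realigns: cooperate → 11(1+δ+…+δ^4); deviate → 14 + 5(δ+…+δ^4).
Cooperation is sustained iff (11−5)(δ+…+δ^4) ≥ 14−11.
δ+…+δ^4 = 7/8·(1−(7/8)^4)/(1−7/8) = 2.8967, and (14−11)/(11−5) = 0.5000.
2.8967 ≥ 0.5000, so cooperation is sustainable.

Yes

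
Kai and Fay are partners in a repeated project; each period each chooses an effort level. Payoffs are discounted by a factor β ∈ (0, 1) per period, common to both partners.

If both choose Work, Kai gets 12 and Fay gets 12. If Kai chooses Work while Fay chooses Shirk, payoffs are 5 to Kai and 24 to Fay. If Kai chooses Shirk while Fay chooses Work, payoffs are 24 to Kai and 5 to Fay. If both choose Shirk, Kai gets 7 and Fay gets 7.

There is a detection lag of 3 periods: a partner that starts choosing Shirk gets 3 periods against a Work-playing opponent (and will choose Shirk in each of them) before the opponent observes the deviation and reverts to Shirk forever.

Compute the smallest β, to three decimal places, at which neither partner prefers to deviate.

0.890

Deviating for the 3 undetected periods gains 24−12 = 12 per period over cooperation, then loses 12−7 = 5 per period forever once punishment starts.
Gain: 12(1 + β + … + β^2); loss: 5·β^3/(1−β).
No profitable deviation ⇔ 12(1−β^3) ≤ 5·β^3, i.e. β^3 ≥ 12/(12+5) = 12/17.
Hence β ≥ (12/17)^(1/3) ≈ 0.890.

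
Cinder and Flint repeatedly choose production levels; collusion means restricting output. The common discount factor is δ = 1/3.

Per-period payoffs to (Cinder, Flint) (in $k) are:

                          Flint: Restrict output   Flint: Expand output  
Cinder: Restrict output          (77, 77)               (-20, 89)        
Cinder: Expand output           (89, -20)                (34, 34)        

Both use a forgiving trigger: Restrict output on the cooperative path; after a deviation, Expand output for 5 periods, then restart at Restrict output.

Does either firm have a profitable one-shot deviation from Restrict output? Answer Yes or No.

A one-shot deviation gives 89 now, then 34 for 5 periods, then back to 77.
Gain from deviating: (89−77) today; loss: (77−34) in each of the next 5 periods.
No-deviation condition: (77−34)(δ+…+δ^5) ≥ 89−77, i.e. δ+…+δ^5 ≥ 12/43.
At δ = 1/3: δ+…+δ^5 = 0.4979 ≥ 0.2791.
So cooperation is sustainable.

No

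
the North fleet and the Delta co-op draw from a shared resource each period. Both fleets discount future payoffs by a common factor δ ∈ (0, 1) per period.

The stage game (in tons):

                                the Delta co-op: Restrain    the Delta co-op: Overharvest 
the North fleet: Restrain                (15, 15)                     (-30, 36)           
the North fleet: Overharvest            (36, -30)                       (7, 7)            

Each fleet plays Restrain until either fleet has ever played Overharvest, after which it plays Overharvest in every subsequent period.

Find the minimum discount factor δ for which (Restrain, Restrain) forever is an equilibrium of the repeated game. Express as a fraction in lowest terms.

Cooperation forever yields 15 each period: 15/(1−δ).
Deviating yields 36 once, then 7 forever: 36 + 7δ/(1−δ).
No profitable deviation requires 15/(1−δ) ≥ 36 + 7δ/(1−δ).
Multiplying by (1−δ): 15 ≥ 36(1−δ) + 7δ = 36 − 29δ.
So 29δ ≥ 21, i.e. δ ≥ 21/29.

21/29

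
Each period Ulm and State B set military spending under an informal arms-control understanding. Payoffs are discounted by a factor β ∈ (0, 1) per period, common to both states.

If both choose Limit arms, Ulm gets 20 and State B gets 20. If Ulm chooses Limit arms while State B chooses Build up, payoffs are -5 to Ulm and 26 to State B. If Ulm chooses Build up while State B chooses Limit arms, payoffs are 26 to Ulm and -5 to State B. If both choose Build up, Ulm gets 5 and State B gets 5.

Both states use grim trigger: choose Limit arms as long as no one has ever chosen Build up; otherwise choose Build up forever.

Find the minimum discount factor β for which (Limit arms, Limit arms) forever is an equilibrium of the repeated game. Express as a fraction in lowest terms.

20/(1−β) ≥ 26 + 5β/(1−β)
20 ≥ 26 − 21β
β ≥ 6/21 = 2/7.

2/7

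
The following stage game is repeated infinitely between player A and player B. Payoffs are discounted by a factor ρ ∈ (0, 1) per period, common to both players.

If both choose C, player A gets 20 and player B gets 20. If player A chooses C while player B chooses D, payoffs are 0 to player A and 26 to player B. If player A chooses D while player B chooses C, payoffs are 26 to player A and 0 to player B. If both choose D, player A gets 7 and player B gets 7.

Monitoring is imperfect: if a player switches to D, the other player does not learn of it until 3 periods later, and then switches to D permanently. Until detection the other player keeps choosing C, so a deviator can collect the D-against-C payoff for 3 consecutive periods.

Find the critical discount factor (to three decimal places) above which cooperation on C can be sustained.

The best deviation is to choose D for all 3 undetected periods, earning 26 each, then 7 forever once detected.
Deviation value: 26(1−ρ^3)/(1−ρ) + 7ρ^3/(1−ρ); cooperation value: 20/(1−ρ).
IC: 20 ≥ 26(1−ρ^3) + 7ρ^3 = 26 − 19ρ^3.
So ρ^3 ≥ 6/19, giving ρ ≥ (6/19)^(1/3) ≈ 0.681.

0.681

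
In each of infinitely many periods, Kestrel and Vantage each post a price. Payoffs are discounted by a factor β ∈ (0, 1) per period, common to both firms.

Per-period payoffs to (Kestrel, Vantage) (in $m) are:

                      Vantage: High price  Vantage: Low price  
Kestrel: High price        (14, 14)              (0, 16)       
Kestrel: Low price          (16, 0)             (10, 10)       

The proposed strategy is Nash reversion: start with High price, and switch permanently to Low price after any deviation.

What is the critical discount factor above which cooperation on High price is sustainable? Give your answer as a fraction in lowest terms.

1/3

Cooperation forever yields 14 each period: 14/(1−β).
Deviating yields 16 once, then 10 forever: 16 + 10β/(1−β).
No profitable deviation requires 14/(1−β) ≥ 16 + 10β/(1−β).
Multiplying by (1−β): 14 ≥ 16(1−β) + 10β = 16 − 6β.
So 6β ≥ 2, i.e. β ≥ 2/6 = 1/3.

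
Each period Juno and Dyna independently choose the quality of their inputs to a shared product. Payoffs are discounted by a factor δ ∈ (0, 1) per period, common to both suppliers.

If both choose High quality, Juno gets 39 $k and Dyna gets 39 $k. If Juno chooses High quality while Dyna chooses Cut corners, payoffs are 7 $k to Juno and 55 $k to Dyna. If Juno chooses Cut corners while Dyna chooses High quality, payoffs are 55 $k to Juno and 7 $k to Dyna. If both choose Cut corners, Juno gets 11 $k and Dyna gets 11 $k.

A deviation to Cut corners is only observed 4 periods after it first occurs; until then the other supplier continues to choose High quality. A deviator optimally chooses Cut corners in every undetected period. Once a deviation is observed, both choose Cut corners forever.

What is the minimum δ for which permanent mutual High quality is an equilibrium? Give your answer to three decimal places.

0.777

Deviating for the 4 undetected periods gains 55−39 = 16 per period over cooperation, then loses 39−11 = 28 per period forever once punishment starts.
Gain: 16(1 + δ + … + δ^3); loss: 28·δ^4/(1−δ).
No profitable deviation ⇔ 16(1−δ^4) ≤ 28·δ^4, i.e. δ^4 ≥ 16/(16+28) = 4/11.
Hence δ ≥ (4/11)^(1/4) ≈ 0.777.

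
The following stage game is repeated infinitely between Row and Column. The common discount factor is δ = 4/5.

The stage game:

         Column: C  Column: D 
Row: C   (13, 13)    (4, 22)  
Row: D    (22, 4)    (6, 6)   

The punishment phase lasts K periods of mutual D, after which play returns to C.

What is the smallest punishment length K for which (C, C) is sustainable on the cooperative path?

IC: δ(1−δ^K)/(1−δ) ≥ (22−13)/(13−6) = 9/7.
With δ = 4/5: need 1 − δ^K ≥ 9/7·(1−4/5)/(4/5), i.e. δ^K ≤ 0.6786.
Since (4/5)^1 = 0.8000 and (4/5)^2 = 0.6400, the smallest such K is 2.

2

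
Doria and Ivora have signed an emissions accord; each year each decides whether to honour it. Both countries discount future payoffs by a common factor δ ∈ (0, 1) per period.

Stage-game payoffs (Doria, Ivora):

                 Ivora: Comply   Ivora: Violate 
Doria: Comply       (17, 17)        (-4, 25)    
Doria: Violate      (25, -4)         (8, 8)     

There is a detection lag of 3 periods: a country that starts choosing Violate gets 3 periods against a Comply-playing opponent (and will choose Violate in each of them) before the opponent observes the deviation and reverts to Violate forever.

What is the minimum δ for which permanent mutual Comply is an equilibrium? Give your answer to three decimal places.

0.778

Deviating for the 3 undetected periods gains 25−17 = 8 per period over cooperation, then loses 17−8 = 9 per period forever once punishment starts.
Gain: 8(1 + δ + … + δ^2); loss: 9·δ^3/(1−δ).
No profitable deviation ⇔ 8(1−δ^3) ≤ 9·δ^3, i.e. δ^3 ≥ 8/(8+9) = 8/17.
Hence δ ≥ (8/17)^(1/3) ≈ 0.778.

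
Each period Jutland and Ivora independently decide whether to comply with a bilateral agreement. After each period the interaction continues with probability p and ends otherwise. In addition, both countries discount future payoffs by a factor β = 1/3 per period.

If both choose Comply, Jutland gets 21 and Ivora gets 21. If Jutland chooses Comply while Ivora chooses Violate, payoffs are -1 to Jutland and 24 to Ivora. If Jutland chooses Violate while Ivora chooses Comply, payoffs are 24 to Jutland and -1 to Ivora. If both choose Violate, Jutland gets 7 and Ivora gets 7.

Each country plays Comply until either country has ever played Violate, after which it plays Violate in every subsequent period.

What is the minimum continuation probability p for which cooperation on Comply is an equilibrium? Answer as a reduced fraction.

9/17

Expected continuation weight on next period's payoff is β·p = 1/3·p, which plays the role of the discount factor.
Cooperation requires 1/3·p ≥ (24−21)/(24−7) = 3/17, hence p ≥ 9/17.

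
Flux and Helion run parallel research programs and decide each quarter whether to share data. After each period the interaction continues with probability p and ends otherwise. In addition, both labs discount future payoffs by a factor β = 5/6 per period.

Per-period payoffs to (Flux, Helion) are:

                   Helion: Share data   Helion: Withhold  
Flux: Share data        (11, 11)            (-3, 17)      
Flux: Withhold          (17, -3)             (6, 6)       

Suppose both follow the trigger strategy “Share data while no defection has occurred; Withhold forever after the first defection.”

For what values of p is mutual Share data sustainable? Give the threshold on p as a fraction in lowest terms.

With continuation probability p and discount β, the effective per-period discount factor is βp.
Grim-trigger IC: βp ≥ (17−11)/(17−6) = 6/11.
So p ≥ (6/11)/(5/6) = 36/55.

36/55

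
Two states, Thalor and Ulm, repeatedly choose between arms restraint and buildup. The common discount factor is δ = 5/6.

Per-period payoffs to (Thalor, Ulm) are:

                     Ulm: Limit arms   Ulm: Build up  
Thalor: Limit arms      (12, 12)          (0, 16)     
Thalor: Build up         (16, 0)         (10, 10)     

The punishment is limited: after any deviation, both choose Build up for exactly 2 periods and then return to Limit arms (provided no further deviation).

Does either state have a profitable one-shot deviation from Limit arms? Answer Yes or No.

Comparing payoff streams over the 3 periods until play realigns: cooperate → 12(1+δ+…+δ^2); deviate → 16 + 10(δ+…+δ^2).
Cooperation is sustained iff (12−10)(δ+…+δ^2) ≥ 16−12.
δ+…+δ^2 = 5/6·(1−(5/6)^2)/(1−5/6) = 1.5278, and (16−12)/(12−10) = 2.0000.
1.5278 < 2.0000, so cooperation is not sustainable.

Yes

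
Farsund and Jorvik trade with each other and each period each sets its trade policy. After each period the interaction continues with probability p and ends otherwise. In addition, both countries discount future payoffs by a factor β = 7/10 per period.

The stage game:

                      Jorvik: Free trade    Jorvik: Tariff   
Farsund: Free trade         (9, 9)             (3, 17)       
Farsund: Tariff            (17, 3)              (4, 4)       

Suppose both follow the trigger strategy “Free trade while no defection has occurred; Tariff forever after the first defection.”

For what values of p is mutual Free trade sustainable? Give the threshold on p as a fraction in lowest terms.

80/91

Expected continuation weight on next period's payoff is β·p = 7/10·p, which plays the role of the discount factor.
Cooperation requires 7/10·p ≥ (17−9)/(17−4) = 8/13, hence p ≥ 80/91.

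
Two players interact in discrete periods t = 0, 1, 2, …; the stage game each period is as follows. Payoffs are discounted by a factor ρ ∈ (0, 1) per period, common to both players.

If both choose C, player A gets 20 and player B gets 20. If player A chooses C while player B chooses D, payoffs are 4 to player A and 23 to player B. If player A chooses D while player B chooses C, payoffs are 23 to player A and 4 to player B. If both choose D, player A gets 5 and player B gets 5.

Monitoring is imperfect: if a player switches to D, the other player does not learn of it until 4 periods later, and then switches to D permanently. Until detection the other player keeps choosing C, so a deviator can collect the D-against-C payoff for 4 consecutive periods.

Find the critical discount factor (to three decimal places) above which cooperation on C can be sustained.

0.639

Deviating for the 4 undetected periods gains 23−20 = 3 per period over cooperation, then loses 20−5 = 15 per period forever once punishment starts.
Gain: 3(1 + ρ + … + ρ^3); loss: 15·ρ^4/(1−ρ).
No profitable deviation ⇔ 3(1−ρ^4) ≤ 15·ρ^4, i.e. ρ^4 ≥ 3/(3+15) = 1/6.
Hence ρ ≥ (1/6)^(1/4) ≈ 0.639.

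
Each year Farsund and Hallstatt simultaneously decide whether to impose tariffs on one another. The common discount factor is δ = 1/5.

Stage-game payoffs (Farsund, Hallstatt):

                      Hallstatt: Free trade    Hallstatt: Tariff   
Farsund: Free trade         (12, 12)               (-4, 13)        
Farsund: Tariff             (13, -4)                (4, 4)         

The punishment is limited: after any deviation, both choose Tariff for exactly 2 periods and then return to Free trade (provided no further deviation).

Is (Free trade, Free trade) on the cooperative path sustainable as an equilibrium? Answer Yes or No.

Comparing payoff streams over the 3 periods until play realigns: cooperate → 12(1+δ+…+δ^2); deviate → 13 + 4(δ+…+δ^2).
Cooperation is sustained iff (12−4)(δ+…+δ^2) ≥ 13−12.
δ+…+δ^2 = 1/5·(1−(1/5)^2)/(1−1/5) = 0.2400, and (13−12)/(12−4) = 0.1250.
0.2400 ≥ 0.1250, so cooperation is sustainable.

Yes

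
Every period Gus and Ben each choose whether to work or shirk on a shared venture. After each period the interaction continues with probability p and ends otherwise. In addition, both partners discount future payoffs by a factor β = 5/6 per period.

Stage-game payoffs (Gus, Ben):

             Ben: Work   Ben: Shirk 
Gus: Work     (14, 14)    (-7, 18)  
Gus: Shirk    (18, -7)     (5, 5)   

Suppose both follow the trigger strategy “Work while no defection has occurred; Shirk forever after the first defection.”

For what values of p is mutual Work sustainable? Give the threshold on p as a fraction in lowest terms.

With continuation probability p and discount β, the effective per-period discount factor is βp.
Grim-trigger IC: βp ≥ (18−14)/(18−5) = 4/13.
So p ≥ (4/13)/(5/6) = 24/65.

24/65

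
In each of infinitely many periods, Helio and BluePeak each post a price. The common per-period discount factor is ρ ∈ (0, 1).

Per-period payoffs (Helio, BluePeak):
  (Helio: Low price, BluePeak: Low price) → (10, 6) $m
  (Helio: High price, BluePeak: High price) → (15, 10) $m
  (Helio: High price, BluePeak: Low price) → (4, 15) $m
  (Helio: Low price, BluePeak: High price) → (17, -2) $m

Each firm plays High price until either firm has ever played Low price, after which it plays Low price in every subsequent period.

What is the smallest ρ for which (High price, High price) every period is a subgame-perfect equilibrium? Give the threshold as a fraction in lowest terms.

5/9

Helio: cooperation gives 15 each period; deviation gives 17 once then 10 forever.
  15/(1−ρ) ≥ 17 + 10ρ/(1−ρ) ⇒ ρ ≥ 2/7.
BluePeak: cooperation gives 10 each period; deviation gives 15 once then 6 forever.
  ρ ≥ 5/9.
Both must hold, so the binding constraint is BluePeak's: ρ ≥ 5/9.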